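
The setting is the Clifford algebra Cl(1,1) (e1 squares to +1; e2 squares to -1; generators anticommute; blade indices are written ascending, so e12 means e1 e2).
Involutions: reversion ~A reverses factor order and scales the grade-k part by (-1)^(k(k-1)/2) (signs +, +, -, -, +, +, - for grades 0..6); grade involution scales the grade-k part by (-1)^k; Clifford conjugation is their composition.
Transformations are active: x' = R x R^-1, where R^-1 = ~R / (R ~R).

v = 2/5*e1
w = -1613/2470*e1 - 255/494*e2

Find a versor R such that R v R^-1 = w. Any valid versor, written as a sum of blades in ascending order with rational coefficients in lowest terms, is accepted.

Sketch: the shared square 4/25 makes R = v + w = -125/494*e1 - 255/494*e2 the natural versor; its sandwich fixes that direction, negates (v - w)/2, and sends v to w.
Answer: -125/494*e1 - 255/494*e2


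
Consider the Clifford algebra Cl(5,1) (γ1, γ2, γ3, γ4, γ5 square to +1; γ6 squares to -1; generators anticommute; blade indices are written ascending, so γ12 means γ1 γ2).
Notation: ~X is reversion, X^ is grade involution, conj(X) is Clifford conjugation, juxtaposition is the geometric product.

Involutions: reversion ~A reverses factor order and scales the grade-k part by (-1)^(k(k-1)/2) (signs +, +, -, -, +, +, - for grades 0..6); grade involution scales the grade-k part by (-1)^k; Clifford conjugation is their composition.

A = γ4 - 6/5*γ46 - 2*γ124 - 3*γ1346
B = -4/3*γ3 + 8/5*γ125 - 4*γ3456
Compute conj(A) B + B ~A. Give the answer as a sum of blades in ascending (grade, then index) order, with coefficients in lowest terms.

first term: -12*γ15 - 4/3*γ34 + 24/5*γ35 + 16/5*γ45 + 4*γ146 - 8/5*γ346 - 4*γ356 - 8/3*γ1234 - 8/5*γ1245 - 8*γ12356 - 48/25*γ12456 + 24/5*γ23456
second term: 12*γ15 - 4/3*γ34 + 24/5*γ35 + 16/5*γ45 - 4*γ146 - 8/5*γ346 - 4*γ356 - 8/3*γ1234 - 8/5*γ1245 - 8*γ12356 - 48/25*γ12456 - 24/5*γ23456
Answer: -8/3*γ34 + 48/5*γ35 + 32/5*γ45 - 16/5*γ346 - 8*γ356 - 16/3*γ1234 - 16/5*γ1245 - 16*γ12356 - 96/25*γ12456


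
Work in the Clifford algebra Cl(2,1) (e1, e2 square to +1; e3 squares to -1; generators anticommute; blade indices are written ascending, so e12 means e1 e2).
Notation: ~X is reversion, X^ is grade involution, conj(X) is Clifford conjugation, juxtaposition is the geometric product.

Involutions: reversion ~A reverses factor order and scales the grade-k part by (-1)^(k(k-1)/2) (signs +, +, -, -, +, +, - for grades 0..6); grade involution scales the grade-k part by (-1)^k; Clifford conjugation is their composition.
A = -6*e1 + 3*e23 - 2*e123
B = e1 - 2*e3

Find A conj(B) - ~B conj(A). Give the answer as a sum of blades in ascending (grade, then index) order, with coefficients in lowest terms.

first term: 6 - 6*e2 + 4*e12 - 12*e13 + 2*e23 - 3*e123
second term: 6 + 6*e2 - 4*e12 + 12*e13 - 2*e23 - 3*e123
Answer: -12*e2 + 8*e12 - 24*e13 + 4*e23


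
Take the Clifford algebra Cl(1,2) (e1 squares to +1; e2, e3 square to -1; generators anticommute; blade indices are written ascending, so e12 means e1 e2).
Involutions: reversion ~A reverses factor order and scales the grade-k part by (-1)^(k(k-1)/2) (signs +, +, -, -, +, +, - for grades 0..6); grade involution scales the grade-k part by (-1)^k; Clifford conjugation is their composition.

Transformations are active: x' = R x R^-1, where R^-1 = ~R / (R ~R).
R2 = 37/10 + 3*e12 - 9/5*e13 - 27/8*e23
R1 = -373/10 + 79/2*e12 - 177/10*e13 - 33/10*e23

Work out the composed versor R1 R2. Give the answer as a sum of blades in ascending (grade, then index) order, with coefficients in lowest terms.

Distribute over the terms of R1 (each basis-blade product reordered to ascending indices, repeated generators contracted through their squares):
(-373/10) R2 = -13801/100 - 1119/10*e12 + 3357/50*e13 + 10071/80*e23
(79/2*e12) R2 = 237/2 + 2923/20*e12 + 2133/16*e13 + 711/10*e23
(-177/10*e13) R2 = 1593/50 + 4779/80*e12 - 6549/100*e13 - 531/10*e23
(-33/10*e23) R2 = -891/80 - 297/50*e12 - 99/10*e13 - 1221/100*e23
Summing the partial products and collecting blades:
Answer: 97/80 + 35219/400*e12 + 2001/16*e13 + 52671/400*e23


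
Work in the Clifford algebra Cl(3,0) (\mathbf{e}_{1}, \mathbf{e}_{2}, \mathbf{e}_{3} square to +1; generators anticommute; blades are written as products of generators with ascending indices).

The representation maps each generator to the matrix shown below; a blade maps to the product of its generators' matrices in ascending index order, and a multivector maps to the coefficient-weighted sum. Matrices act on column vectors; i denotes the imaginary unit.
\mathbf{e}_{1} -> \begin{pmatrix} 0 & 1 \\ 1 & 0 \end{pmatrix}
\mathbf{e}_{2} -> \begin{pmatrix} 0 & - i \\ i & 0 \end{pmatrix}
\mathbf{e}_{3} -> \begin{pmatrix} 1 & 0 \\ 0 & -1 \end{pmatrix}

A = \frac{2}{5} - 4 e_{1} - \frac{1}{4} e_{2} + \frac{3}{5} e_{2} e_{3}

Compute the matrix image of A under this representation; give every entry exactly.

Bivector images (products of the table entries): rho(e_{2} e_{3}) = rho(\mathbf{e}_{2})rho(\mathbf{e}_{3}) = \begin{pmatrix} 0 & i \\ i & 0 \end{pmatrix}.
M = (\frac{2}{5})*1 + (-4)*rho(e_{1}) + (-\frac{1}{4})*rho(e_{2}) + (\frac{3}{5})*rho(e_{2} e_{3}), summed entrywise (1 is the identity matrix):
Answer: \begin{pmatrix} \frac{2}{5} & -4 + \frac{17 i}{20} \\ -4 + \frac{7 i}{20} & \frac{2}{5} \end{pmatrix}


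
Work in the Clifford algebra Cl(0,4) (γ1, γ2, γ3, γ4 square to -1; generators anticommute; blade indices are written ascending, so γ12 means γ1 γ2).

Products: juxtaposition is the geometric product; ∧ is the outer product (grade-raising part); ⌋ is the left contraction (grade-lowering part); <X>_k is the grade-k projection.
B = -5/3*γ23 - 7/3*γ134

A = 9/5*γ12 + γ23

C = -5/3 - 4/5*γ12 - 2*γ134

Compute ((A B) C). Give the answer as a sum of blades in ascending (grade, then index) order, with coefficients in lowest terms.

step 1: 5/3 + 3*γ13 + 7/3*γ124 - 21/5*γ234
step 2: -25/9 + 118/15*γ4 + 106/15*γ12 - 5*γ13 + 106/15*γ23 - 35/9*γ124 + 2/75*γ134 + 7*γ234
Answer: -25/9 + 118/15*γ4 + 106/15*γ12 - 5*γ13 + 106/15*γ23 - 35/9*γ124 + 2/75*γ134 + 7*γ234


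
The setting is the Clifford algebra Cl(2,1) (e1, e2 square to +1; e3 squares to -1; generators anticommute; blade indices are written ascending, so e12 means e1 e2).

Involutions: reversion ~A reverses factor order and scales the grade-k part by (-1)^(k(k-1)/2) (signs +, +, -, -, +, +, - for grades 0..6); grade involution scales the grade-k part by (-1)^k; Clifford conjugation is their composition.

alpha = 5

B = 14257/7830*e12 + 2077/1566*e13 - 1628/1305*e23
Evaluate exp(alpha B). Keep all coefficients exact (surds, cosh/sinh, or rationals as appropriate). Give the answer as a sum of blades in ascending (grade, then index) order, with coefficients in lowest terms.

B^2 term by term: the squares give (14257/7830)^2*(e12)^2 + (2077/1566)^2*(e13)^2 + (-1628/1305)^2*(e23)^2 = 203262049/61308900*(-1) + 4313929/2452356*(+1) + 2650384/1703025*(+1) = 0 (each basis 2-blade squares to minus the product of its generators' squares); cross terms between blades sharing an index anticommute and cancel. So B^2 = 0.
B^2 = 0, so the series truncates immediately: exp(alpha B) = 1 + alpha B (parabolic case).
Answer: 1 + 14257/1566*e12 + 10385/1566*e13 - 1628/261*e23


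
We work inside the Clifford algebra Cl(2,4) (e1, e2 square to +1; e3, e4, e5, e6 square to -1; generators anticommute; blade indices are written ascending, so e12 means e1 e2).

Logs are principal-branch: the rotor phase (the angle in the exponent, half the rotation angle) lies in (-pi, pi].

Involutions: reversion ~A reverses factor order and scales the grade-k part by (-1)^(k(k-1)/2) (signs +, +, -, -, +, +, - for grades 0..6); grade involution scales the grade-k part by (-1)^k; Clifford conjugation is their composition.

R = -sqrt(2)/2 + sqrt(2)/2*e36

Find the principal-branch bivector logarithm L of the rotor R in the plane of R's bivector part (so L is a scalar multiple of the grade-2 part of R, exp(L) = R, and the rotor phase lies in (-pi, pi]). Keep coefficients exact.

The scalar part of R is -sqrt(2)/2, which pins the rotor phase on the principal branch; dividing the bivector part by the sine of that phase recovers the unit plane, and L is the phase times that plane.
Concretely: cos(phase) = -sqrt(2)/2 gives phase = ±3*pi/4, and since phase/sin(phase) is even the sign is immaterial: L = (phase/sin(phase)) * <R>_2 = (3*sqrt(2)*pi/4) * <R>_2.
Answer: 3*pi/4*e36


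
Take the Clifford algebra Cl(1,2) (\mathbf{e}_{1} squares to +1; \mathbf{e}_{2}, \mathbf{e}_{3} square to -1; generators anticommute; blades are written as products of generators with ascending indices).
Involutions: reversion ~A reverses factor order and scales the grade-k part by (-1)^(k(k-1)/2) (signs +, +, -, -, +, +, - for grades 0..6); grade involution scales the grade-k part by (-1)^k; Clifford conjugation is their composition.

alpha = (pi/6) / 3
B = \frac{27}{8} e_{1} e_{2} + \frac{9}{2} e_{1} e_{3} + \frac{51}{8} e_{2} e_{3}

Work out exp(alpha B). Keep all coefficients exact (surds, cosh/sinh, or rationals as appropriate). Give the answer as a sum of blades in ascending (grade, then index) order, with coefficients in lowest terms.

B^2 term by term: the squares give (\frac{27}{8})^2*(e_{1} e_{2})^2 + (\frac{9}{2})^2*(e_{1} e_{3})^2 + (\frac{51}{8})^2*(e_{2} e_{3})^2 = \frac{729}{64}*(+1) + \frac{81}{4}*(+1) + \frac{2601}{64}*(-1) = -9 (each basis 2-blade squares to minus the product of its generators' squares); cross terms between blades sharing an index anticommute and cancel. So B^2 = -9.
B^2 = -9 — B^2 < 0, so the exponential closes trigonometrically: l = 3, alpha*l = \frac{\pi}{6}, so exp(alpha B) = cos(\frac{\pi}{6}) + (sin(\frac{\pi}{6})/3)*B = \frac{\sqrt{3}}{2} + (\frac{1}{6})*B.
Answer: \frac{\sqrt{3}}{2} + \frac{9}{16} e_{1} e_{2} + \frac{3}{4} e_{1} e_{3} + \frac{17}{16} e_{2} e_{3}


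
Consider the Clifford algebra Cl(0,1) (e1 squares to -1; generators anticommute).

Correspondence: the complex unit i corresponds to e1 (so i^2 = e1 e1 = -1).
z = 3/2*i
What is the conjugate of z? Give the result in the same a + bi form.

In blades: z = 3/2*e1.
Conjugation here is Clifford conjugation: the scalar is fixed and the grade-1 and grade-2 blades all flip sign, giving -3/2*e1; translating back:
Answer: -3/2*i


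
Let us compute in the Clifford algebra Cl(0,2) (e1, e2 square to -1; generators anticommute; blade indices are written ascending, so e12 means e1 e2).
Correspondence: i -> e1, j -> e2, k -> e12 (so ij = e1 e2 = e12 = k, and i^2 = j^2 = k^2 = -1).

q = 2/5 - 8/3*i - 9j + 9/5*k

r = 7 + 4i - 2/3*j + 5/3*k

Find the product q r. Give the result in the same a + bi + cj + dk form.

In blades: q = 2/5 - 8/3*e1 - 9*e2 + 9/5*e12, r = 7 + 4*e1 - 2/3*e2 + 5/3*e12.
Distribute q over r term by term (generator squares from the signature, products reordered to ascending indices): (2/5)*r = 14/5 + 8/5*e1 - 4/15*e2 + 2/3*e12; (-8/3*e1)*r = 32/3 - 56/3*e1 + 40/9*e2 + 16/9*e12; (-9*e2)*r = -6 - 15*e1 - 63*e2 + 36*e12; (9/5*e12)*r = -3 + 6/5*e1 + 36/5*e2 + 63/5*e12.
Sum: 67/15 - 463/15*e1 - 2323/45*e2 + 2297/45*e12; translating back through the correspondence:
Answer: 67/15 - 463/15*i - 2323/45*j + 2297/45*k


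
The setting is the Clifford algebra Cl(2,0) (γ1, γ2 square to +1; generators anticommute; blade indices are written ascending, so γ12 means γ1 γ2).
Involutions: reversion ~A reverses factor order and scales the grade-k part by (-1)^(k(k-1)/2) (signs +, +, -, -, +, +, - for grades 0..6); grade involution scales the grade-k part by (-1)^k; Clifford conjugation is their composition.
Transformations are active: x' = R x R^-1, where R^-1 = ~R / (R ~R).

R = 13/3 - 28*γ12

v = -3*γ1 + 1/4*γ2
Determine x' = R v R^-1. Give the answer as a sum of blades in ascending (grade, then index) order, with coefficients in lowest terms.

~R = 13/3 + 28*γ12, and R ~R = 7225/9, so R^-1 = ~R / (7225/9).
R v = -20*γ1 - 995/12*γ2
Answer: 4023/1445*γ1 - 6619/5780*γ2


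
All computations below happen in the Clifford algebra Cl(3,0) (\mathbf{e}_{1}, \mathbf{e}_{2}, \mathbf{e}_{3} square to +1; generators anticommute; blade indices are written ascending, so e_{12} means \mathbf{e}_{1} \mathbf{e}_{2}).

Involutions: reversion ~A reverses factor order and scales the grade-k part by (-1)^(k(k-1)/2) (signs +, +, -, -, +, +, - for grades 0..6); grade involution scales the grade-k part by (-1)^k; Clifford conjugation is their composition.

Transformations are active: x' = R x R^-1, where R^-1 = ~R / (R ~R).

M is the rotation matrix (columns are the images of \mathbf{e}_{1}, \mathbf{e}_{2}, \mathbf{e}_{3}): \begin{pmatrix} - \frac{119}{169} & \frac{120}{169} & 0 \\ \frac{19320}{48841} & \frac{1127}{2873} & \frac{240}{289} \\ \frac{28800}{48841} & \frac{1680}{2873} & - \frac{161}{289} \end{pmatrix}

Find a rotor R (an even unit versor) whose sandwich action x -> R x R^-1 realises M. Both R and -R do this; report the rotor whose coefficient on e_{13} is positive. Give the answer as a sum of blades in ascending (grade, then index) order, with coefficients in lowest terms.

Method: write R = a + b12*e_{12} + b13*e_{13} + b23*e_{23} with a^2 + b12^2 + b13^2 + b23^2 = 1 (so R^-1 = ~R). Expanding the columns R e_j ~R gives tr M = 4a^2 - 1 and, from the antisymmetric part, M21 - M12 = -4a*b12, M13 - M31 = 4a*b13, M32 - M23 = -4a*b23.
Here tr M = -\frac{42441}{48841}, so a^2 = (1 + tr M)/4 = \frac{1600}{48841} and a = ±\frac{40}{221}. Taking a = \frac{40}{221}: M21 - M12 = -\frac{15360}{48841}, M13 - M31 = -\frac{28800}{48841}, M32 - M23 = -\frac{12000}{48841}, giving b12 = \frac{96}{221}, b13 = -\frac{180}{221}, b23 = \frac{75}{221}, i.e. R = \frac{40}{221} + \frac{96}{221} e_{12} - \frac{180}{221} e_{13} + \frac{75}{221} e_{23}.
Its e_{13} coefficient is negative, so report the other preimage -R.
Answer: -\frac{40}{221} - \frac{96}{221} e_{12} + \frac{180}{221} e_{13} - \frac{75}{221} e_{23}. Note: both R and -R realise this M (trace -\frac{42441}{48841}); the covering map identifies them, and the e_{13}-coefficient sign is the tie-breaker.


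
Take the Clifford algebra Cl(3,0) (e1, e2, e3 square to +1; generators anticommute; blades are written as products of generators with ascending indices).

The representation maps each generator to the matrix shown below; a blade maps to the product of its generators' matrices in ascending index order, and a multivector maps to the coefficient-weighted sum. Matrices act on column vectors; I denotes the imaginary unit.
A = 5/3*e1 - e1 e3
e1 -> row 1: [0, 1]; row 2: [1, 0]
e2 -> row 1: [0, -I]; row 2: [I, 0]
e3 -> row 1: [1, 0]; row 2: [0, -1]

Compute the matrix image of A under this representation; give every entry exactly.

Bivector images (products of the table entries): rho(e1 e3) = rho(e1)rho(e3) = row 1: [0, -1]; row 2: [1, 0].
M = (5/3)*rho(e1) + (-1)*rho(e1 e3), summed entrywise:
Answer: row 1: [0, 8/3]; row 2: [2/3, 0]


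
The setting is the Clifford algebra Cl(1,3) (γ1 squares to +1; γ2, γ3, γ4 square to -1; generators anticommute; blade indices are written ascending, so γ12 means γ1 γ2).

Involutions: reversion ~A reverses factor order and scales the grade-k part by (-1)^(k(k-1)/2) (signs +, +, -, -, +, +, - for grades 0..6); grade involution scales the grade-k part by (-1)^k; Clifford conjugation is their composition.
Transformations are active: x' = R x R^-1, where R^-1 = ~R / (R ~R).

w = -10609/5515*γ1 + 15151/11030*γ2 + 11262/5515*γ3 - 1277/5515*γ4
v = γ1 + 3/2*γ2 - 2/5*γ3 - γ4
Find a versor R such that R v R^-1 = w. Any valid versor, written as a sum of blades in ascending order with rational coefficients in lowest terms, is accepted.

Equal squares first: v^2 = w^2 = -241/100. Then v + w = -5094/5515*γ1 + 15848/5515*γ2 + 9056/5515*γ3 - 6792/5515*γ4 is a versor taking v to w, provided it is invertible.
Answer: -5094/5515*γ1 + 15848/5515*γ2 + 9056/5515*γ3 - 6792/5515*γ4


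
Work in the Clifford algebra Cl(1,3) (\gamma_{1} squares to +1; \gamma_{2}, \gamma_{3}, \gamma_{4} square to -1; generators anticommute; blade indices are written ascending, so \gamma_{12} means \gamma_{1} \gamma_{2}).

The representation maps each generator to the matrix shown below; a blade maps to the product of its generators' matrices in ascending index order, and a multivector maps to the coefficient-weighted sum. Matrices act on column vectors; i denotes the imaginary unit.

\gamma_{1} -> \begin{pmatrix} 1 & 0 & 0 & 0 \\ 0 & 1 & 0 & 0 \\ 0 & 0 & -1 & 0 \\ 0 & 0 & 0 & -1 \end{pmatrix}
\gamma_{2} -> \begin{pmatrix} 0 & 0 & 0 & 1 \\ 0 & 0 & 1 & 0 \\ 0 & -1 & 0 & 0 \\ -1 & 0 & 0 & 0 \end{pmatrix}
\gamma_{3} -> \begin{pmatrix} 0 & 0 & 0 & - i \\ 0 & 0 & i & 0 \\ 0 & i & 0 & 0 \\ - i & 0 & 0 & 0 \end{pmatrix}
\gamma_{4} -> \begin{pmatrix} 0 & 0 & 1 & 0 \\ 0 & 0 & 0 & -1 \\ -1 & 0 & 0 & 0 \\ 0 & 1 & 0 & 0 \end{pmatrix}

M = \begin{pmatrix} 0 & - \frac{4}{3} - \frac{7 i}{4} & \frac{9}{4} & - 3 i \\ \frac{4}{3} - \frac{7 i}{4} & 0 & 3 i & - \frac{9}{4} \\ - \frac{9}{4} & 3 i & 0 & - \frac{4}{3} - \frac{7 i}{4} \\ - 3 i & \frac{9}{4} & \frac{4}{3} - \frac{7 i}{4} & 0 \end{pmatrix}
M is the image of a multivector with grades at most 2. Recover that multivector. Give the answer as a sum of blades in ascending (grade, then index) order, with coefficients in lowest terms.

Method: the blade images are trace-orthogonal — tr(rho(e_A) rho(e_B)^-1) = 4 if A = B and 0 otherwise — and rho(e_A)^-1 = (e_A)^2 * rho(e_A) with (e_A)^2 = +1 or -1, so the coefficient of e_A in the preimage is (e_A)^2 * tr(M rho(e_A))/4.
Nonzero projections over blades of grade <= 2: \gamma_{3}: (\gamma_{3})^2 = -1, tr(M rho(\gamma_{3})) = -12, coefficient 3; \gamma_{4}: (\gamma_{4})^2 = -1, tr(M rho(\gamma_{4})) = -9, coefficient \frac{9}{4}; \gamma_{24}: (\gamma_{24})^2 = -1, tr(M rho(\gamma_{24})) = \frac{16}{3}, coefficient -\frac{4}{3}; \gamma_{34}: (\gamma_{34})^2 = -1, tr(M rho(\gamma_{34})) = -7, coefficient \frac{7}{4}. Every other blade of grade <= 2 projects to 0.
Answer: 3 \gamma_{3} + \frac{9}{4} \gamma_{4} - \frac{4}{3} \gamma_{24} + \frac{7}{4} \gamma_{34}


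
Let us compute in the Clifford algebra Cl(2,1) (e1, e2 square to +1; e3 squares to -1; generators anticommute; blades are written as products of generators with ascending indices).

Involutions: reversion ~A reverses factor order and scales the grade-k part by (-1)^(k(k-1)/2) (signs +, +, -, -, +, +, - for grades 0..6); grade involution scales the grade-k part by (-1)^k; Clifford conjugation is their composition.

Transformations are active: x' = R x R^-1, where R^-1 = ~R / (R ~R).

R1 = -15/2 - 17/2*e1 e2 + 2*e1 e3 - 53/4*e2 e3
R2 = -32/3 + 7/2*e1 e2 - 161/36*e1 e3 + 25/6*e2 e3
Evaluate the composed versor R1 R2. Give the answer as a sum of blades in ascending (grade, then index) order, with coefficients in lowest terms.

Distribute over the terms of R1 (each basis-blade product reordered to ascending indices, repeated generators contracted through their squares):
(-15/2) R2 = 80 - 105/4*e1 e2 + 805/24*e1 e3 - 125/4*e2 e3
(-17/2*e1 e2) R2 = 119/4 + 272/3*e1 e2 - 425/12*e1 e3 - 2737/72*e2 e3
(2*e1 e3) R2 = -161/18 + 25/3*e1 e2 - 64/3*e1 e3 + 7*e2 e3
(-53/4*e2 e3) R2 = -1325/24 - 8533/144*e1 e2 + 371/8*e1 e3 + 424/3*e2 e3
Summing the partial products and collecting blades:
Answer: 3283/72 + 1943/144*e1 e2 + 139/6*e1 e3 + 5693/72*e2 e3


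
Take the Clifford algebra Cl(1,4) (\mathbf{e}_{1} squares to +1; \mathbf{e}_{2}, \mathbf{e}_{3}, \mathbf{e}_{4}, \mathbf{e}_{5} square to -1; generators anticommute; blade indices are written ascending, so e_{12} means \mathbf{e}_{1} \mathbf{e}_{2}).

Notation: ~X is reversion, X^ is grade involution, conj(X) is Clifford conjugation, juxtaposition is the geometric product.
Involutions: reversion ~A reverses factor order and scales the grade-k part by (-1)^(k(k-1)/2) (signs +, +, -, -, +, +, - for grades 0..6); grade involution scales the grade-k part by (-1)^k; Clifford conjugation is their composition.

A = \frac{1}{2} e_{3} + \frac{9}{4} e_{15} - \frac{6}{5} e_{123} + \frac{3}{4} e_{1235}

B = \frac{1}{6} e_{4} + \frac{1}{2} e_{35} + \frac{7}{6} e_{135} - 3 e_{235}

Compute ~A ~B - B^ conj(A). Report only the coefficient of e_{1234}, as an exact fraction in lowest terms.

first term: \frac{9}{4} e_{1} - \frac{7}{8} e_{2} - \frac{21}{8} e_{3} + \frac{1}{4} e_{5} + \frac{3}{8} e_{12} + \frac{9}{8} e_{13} - \frac{251}{60} e_{15} + \frac{29}{10} e_{25} + \frac{1}{12} e_{34} + \frac{27}{4} e_{123} + \frac{3}{5} e_{125} + \frac{3}{8} e_{145} + \frac{1}{5} e_{1234} - \frac{1}{8} e_{12345}
second term: -\frac{9}{4} e_{1} + \frac{7}{8} e_{2} - \frac{21}{8} e_{3} - \frac{1}{4} e_{5} - \frac{3}{8} e_{12} + \frac{9}{8} e_{13} - \frac{181}{60} e_{15} - \frac{1}{10} e_{25} - \frac{1}{12} e_{34} - \frac{27}{4} e_{123} - \frac{3}{5} e_{125} - \frac{3}{8} e_{145} - \frac{1}{5} e_{1234} + \frac{1}{8} e_{12345}
Answer: \frac{2}{5}


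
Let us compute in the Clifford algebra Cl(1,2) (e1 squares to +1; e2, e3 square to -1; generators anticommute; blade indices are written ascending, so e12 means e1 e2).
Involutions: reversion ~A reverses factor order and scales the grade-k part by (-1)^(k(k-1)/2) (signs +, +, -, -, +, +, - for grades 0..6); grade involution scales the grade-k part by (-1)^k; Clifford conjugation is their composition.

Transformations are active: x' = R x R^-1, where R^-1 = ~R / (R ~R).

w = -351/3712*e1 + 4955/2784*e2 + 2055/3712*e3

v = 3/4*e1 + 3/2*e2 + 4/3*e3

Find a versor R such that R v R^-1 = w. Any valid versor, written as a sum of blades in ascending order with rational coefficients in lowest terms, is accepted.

A norm check does it: q(v) = q(w) = -499/144, hence R = v + w = 2433/3712*e1 + 9131/2784*e2 + 21013/11136*e3 realises the map — parallel part kept, (v - w)/2 negated, v carried to w.
Answer: 2433/3712*e1 + 9131/2784*e2 + 21013/11136*e3


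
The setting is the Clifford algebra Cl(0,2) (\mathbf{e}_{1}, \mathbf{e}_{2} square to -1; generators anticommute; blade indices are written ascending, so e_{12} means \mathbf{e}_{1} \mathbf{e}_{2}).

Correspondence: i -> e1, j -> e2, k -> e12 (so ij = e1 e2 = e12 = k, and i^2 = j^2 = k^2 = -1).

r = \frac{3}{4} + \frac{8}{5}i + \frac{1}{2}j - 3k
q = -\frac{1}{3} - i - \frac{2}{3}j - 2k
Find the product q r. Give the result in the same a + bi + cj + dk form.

In blades: q = -\frac{1}{3} - e_{1} - \frac{2}{3} e_{2} - 2 e_{12}, r = \frac{3}{4} + \frac{8}{5} e_{1} + \frac{1}{2} e_{2} - 3 e_{12}.
Distribute q over r term by term (generator squares from the signature, products reordered to ascending indices): (-\frac{1}{3})*r = -\frac{1}{4} - \frac{8}{15} e_{1} - \frac{1}{6} e_{2} + e_{12}; (-e_{1})*r = \frac{8}{5} - \frac{3}{4} e_{1} - 3 e_{2} - \frac{1}{2} e_{12}; (-\frac{2}{3} e_{2})*r = \frac{1}{3} + 2 e_{1} - \frac{1}{2} e_{2} + \frac{16}{15} e_{12}; (-2 e_{12})*r = -6 + e_{1} - \frac{16}{5} e_{2} - \frac{3}{2} e_{12}.
Sum: -\frac{259}{60} + \frac{103}{60} e_{1} - \frac{103}{15} e_{2} + \frac{1}{15} e_{12}; translating back through the correspondence:
Answer: -\frac{259}{60} + \frac{103}{60}i - \frac{103}{15}j + \frac{1}{15}k


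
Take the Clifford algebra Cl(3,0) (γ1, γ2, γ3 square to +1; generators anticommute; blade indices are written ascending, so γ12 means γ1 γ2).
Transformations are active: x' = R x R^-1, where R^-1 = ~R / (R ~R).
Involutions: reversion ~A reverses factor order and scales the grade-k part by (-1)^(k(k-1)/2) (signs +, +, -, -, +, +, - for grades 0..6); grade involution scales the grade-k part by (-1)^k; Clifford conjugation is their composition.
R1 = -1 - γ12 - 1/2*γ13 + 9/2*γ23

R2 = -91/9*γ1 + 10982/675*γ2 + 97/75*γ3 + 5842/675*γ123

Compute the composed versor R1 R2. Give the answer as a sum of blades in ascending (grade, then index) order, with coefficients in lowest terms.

Distribute over the terms of R1 (each basis-blade product reordered to ascending indices, repeated generators contracted through their squares):
(-1) R2 = 91/9*γ1 - 10982/675*γ2 - 97/75*γ3 - 5842/675*γ123
(-γ12) R2 = -10982/675*γ1 - 91/9*γ2 + 5842/675*γ3 - 97/75*γ123
(-1/2*γ13) R2 = -97/150*γ1 - 2921/675*γ2 - 91/18*γ3 + 5491/675*γ123
(9/2*γ23) R2 = -2921/75*γ1 + 291/50*γ2 - 5491/75*γ3 - 91/2*γ123
Summing the partial products and collecting blades:
Answer: -12353/270*γ1 - 33599/1350*γ2 - 3829/54*γ3 - 7097/150*γ123


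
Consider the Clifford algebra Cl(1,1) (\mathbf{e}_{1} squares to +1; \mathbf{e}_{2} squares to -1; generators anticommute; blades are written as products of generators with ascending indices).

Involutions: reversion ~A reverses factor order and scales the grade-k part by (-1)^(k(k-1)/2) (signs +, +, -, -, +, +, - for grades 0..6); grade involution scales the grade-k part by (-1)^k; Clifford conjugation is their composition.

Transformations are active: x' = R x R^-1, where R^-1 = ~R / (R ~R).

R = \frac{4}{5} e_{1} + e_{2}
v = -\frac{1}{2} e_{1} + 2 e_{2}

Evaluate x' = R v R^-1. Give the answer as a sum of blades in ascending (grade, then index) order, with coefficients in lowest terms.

~R = \frac{4}{5} e_{1} + e_{2}, and R ~R = -\frac{9}{25}, so R^-1 = ~R / (-\frac{9}{25}).
R v = -\frac{12}{5} + \frac{21}{10} e_{1} e_{2}
Answer: \frac{67}{6} e_{1} + \frac{34}{3} e_{2}


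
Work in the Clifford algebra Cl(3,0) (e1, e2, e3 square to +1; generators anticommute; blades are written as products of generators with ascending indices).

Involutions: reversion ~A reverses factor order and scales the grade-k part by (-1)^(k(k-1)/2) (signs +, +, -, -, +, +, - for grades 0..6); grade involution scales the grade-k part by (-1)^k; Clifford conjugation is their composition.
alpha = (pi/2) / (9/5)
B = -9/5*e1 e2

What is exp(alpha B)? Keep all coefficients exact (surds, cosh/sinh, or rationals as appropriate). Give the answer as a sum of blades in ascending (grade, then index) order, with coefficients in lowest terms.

B^2 = (-9/5)^2*(e1 e2)^2 = 81/25*(-1) = -81/25 (a basis 2-blade squares to minus the product of its generators' squares).
B^2 = -81/25 — the series telescopes trigonometrically here: l = 9/5, alpha*l = pi/2, so exp(alpha B) = cos(pi/2) + (sin(pi/2)/(9/5))*B = 0 + (5/9)*B.
Answer: -e1 e2


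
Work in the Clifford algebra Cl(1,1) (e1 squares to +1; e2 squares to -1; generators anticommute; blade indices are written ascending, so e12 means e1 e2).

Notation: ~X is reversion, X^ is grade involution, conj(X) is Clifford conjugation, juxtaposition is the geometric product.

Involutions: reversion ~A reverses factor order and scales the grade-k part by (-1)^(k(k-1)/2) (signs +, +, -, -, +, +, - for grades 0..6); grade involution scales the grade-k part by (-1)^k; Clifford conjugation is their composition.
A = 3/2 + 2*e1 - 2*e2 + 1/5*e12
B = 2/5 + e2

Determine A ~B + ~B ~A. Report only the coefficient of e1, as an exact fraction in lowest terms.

first term: 13/5 + 3/5*e1 + 7/10*e2 + 52/25*e12
second term: 13/5 + 3/5*e1 + 7/10*e2 - 52/25*e12
Answer: 6/5


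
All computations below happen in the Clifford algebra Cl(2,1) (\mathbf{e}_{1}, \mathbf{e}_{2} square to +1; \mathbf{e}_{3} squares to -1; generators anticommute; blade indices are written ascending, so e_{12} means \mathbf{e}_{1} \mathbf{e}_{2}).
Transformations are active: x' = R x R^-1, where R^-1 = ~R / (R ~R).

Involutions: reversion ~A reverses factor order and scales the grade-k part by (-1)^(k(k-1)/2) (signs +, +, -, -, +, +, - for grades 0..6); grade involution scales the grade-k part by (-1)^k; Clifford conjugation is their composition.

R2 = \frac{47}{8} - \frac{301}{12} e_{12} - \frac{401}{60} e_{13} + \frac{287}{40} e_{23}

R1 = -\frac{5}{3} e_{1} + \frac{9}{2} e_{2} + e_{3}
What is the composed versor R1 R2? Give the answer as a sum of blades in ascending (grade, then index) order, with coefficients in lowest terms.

Distribute over the terms of R1 (each basis-blade product reordered to ascending indices, repeated generators contracted through their squares):
(-\frac{5}{3} e_{1}) R2 = -\frac{235}{24} e_{1} + \frac{1505}{36} e_{2} + \frac{401}{36} e_{3} - \frac{287}{24} e_{123}
(\frac{9}{2} e_{2}) R2 = \frac{903}{8} e_{1} + \frac{423}{16} e_{2} + \frac{2583}{80} e_{3} + \frac{1203}{40} e_{123}
(e_{3}) R2 = -\frac{401}{60} e_{1} + \frac{287}{40} e_{2} + \frac{47}{8} e_{3} - \frac{301}{12} e_{123}
Summing the partial products and collecting blades:
Answer: \frac{482}{5} e_{1} + \frac{54301}{720} e_{2} + \frac{35497}{720} e_{3} - \frac{209}{30} e_{123}


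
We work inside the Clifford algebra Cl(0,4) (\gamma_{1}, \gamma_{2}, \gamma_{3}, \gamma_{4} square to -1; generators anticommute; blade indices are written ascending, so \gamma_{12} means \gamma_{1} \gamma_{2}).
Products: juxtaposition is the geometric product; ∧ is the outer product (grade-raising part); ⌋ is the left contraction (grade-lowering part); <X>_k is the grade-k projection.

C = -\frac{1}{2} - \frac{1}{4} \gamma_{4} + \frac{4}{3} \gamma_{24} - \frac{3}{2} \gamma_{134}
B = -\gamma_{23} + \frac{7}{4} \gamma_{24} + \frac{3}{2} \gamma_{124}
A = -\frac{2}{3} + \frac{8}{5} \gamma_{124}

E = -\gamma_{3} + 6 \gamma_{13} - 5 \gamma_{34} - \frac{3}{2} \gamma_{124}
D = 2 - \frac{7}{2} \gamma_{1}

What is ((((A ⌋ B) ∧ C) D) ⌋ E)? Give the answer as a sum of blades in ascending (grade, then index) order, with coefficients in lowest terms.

step 1: \frac{12}{5} + \frac{2}{3} \gamma_{23} - \frac{7}{6} \gamma_{24} - \gamma_{124}
step 2: -\frac{6}{5} - \frac{3}{5} \gamma_{4} - \frac{1}{3} \gamma_{23} + \frac{227}{60} \gamma_{24} + \frac{1}{2} \gamma_{124} - \frac{18}{5} \gamma_{134} - \frac{1}{6} \gamma_{234}
step 3: -\frac{12}{5} + \frac{21}{5} \gamma_{1} - \frac{6}{5} \gamma_{4} - \frac{21}{10} \gamma_{14} - \frac{2}{3} \gamma_{23} + \frac{559}{60} \gamma_{24} - \frac{63}{5} \gamma_{34} + \frac{7}{6} \gamma_{123} - \frac{1469}{120} \gamma_{124} - \frac{36}{5} \gamma_{134} - \frac{1}{3} \gamma_{234} - \frac{7}{12} \gamma_{1234}
step 4: -\frac{3571}{80} + \frac{559}{40} \gamma_{1} + \frac{63}{20} \gamma_{2} - \frac{84}{5} \gamma_{3} - \frac{9}{5} \gamma_{12} - \frac{72}{5} \gamma_{13} + \frac{63}{10} \gamma_{24} + 12 \gamma_{34} + \frac{18}{5} \gamma_{124}
Answer: -\frac{3571}{80} + \frac{559}{40} \gamma_{1} + \frac{63}{20} \gamma_{2} - \frac{84}{5} \gamma_{3} - \frac{9}{5} \gamma_{12} - \frac{72}{5} \gamma_{13} + \frac{63}{10} \gamma_{24} + 12 \gamma_{34} + \frac{18}{5} \gamma_{124}


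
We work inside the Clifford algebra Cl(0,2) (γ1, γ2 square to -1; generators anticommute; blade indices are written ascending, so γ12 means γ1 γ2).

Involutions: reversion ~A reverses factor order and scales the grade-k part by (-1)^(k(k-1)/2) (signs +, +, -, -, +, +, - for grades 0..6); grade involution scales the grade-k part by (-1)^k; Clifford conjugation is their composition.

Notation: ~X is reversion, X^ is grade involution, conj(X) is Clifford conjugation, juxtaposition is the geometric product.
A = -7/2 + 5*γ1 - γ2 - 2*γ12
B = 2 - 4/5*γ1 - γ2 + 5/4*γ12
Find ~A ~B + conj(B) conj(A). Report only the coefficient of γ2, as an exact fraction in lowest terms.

first term: -3/2 + 321/20*γ1 + 123/20*γ2 + 103/40*γ12
second term: -3/2 - 191/20*γ1 + 63/20*γ2 + 567/40*γ12
Answer: 93/10


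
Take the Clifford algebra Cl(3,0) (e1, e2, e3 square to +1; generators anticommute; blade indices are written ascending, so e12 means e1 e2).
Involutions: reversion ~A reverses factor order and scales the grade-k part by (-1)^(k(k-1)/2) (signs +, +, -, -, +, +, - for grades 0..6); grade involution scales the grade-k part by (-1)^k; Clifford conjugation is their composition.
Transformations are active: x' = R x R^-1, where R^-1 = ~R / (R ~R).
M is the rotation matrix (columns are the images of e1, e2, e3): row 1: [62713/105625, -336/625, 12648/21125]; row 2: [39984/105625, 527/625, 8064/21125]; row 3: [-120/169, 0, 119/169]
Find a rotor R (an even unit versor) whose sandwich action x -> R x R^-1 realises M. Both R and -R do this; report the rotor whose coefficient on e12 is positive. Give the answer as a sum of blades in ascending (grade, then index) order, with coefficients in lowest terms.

Method: write R = a + b12*e12 + b13*e13 + b23*e23 with a^2 + b12^2 + b13^2 + b23^2 = 1 (so R^-1 = ~R). Expanding the columns R e_j ~R gives tr M = 4a^2 - 1 and, from the antisymmetric part, M21 - M12 = -4a*b12, M13 - M31 = 4a*b13, M32 - M23 = -4a*b23.
Here tr M = 226151/105625, so a^2 = (1 + tr M)/4 = 82944/105625 and a = ±288/325. Taking a = 288/325: M21 - M12 = 96768/105625, M13 - M31 = 27648/21125, M32 - M23 = -8064/21125, giving b12 = -84/325, b13 = 24/65, b23 = 7/65, i.e. R = 288/325 - 84/325*e12 + 24/65*e13 + 7/65*e23.
Its e12 coefficient is negative, so report the other preimage -R.
Answer: -288/325 + 84/325*e12 - 24/65*e13 - 7/65*e23. Uniqueness: Spin(3) -> SO(3) maps R and -R to the same rotation of trace 226151/105625; fixing the sign of the e12 coefficient removes the ambiguity.


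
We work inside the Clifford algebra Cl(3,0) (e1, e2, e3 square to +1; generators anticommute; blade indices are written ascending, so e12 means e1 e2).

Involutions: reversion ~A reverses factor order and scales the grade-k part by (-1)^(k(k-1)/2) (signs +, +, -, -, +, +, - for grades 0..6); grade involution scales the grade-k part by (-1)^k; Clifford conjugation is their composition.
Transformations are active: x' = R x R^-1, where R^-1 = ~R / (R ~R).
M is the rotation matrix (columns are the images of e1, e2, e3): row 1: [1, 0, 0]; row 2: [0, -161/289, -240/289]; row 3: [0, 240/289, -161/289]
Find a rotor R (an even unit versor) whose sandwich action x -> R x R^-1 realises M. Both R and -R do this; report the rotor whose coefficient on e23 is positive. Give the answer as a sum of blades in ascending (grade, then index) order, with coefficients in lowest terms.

Method: write R = a + b12*e12 + b13*e13 + b23*e23 with a^2 + b12^2 + b13^2 + b23^2 = 1 (so R^-1 = ~R). Expanding the columns R e_j ~R gives tr M = 4a^2 - 1 and, from the antisymmetric part, M21 - M12 = -4a*b12, M13 - M31 = 4a*b13, M32 - M23 = -4a*b23.
Here tr M = -33/289, so a^2 = (1 + tr M)/4 = 64/289 and a = ±8/17. Taking a = 8/17: M21 - M12 = 0, M13 - M31 = 0, M32 - M23 = 480/289, giving b12 = 0, b13 = 0, b23 = -15/17, i.e. R = 8/17 - 15/17*e23.
Its e23 coefficient is negative, so report the other preimage -R.
Answer: -8/17 + 15/17*e23. Key observation: the double cover Spin(3) -> SO(3) sends R and -R to the same matrix (trace -33/289 here), so the stated sign of the e23 coefficient is what selects one sheet.


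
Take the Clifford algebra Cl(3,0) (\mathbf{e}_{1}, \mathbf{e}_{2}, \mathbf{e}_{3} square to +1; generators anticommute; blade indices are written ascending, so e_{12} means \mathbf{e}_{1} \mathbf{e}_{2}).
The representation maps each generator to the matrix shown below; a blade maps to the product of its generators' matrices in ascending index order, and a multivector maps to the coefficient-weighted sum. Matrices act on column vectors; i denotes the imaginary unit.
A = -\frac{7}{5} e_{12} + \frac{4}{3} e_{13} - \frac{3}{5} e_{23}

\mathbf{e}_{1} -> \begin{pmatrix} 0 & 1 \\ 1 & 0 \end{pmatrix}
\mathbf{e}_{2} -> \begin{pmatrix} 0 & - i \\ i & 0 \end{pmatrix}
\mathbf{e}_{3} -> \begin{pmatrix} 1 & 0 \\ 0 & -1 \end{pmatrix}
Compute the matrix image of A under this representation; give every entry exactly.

Bivector images (products of the table entries): rho(e_{12}) = rho(\mathbf{e}_{1})rho(\mathbf{e}_{2}) = \begin{pmatrix} i & 0 \\ 0 & - i \end{pmatrix}; rho(e_{13}) = rho(\mathbf{e}_{1})rho(\mathbf{e}_{3}) = \begin{pmatrix} 0 & -1 \\ 1 & 0 \end{pmatrix}; rho(e_{23}) = rho(\mathbf{e}_{2})rho(\mathbf{e}_{3}) = \begin{pmatrix} 0 & i \\ i & 0 \end{pmatrix}.
M = (-\frac{7}{5})*rho(e_{12}) + (\frac{4}{3})*rho(e_{13}) + (-\frac{3}{5})*rho(e_{23}), summed entrywise:
Answer: \begin{pmatrix} - \frac{7 i}{5} & - \frac{4}{3} - \frac{3 i}{5} \\ \frac{4}{3} - \frac{3 i}{5} & \frac{7 i}{5} \end{pmatrix}


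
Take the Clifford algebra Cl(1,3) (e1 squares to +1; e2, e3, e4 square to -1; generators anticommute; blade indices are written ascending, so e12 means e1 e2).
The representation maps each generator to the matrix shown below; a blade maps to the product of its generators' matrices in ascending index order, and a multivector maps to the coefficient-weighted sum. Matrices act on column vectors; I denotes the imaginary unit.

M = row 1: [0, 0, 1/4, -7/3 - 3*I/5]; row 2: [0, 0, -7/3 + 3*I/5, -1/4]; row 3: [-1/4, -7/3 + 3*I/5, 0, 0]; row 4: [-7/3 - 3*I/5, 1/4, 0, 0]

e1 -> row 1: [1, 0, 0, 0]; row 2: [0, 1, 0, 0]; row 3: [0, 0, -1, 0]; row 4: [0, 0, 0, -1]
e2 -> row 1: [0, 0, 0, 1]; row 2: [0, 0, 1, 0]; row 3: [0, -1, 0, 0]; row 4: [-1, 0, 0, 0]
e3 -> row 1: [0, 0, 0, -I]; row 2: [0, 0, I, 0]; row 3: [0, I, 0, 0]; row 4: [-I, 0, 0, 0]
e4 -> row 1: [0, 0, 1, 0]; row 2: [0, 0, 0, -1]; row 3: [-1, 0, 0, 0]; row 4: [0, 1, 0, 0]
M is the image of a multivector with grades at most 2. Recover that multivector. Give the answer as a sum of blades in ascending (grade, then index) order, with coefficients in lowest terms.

Method: the blade images are trace-orthogonal — tr(rho(e_A) rho(e_B)^-1) = 4 if A = B and 0 otherwise — and rho(e_A)^-1 = (e_A)^2 * rho(e_A) with (e_A)^2 = +1 or -1, so the coefficient of e_A in the preimage is (e_A)^2 * tr(M rho(e_A))/4.
Nonzero projections over blades of grade <= 2: e3: (e3)^2 = -1, tr(M rho(e3)) = -12/5, coefficient 3/5; e4: (e4)^2 = -1, tr(M rho(e4)) = -1, coefficient 1/4; e12: (e12)^2 = +1, tr(M rho(e12)) = -28/3, coefficient -7/3. Every other blade of grade <= 2 projects to 0.
Answer: 3/5*e3 + 1/4*e4 - 7/3*e12


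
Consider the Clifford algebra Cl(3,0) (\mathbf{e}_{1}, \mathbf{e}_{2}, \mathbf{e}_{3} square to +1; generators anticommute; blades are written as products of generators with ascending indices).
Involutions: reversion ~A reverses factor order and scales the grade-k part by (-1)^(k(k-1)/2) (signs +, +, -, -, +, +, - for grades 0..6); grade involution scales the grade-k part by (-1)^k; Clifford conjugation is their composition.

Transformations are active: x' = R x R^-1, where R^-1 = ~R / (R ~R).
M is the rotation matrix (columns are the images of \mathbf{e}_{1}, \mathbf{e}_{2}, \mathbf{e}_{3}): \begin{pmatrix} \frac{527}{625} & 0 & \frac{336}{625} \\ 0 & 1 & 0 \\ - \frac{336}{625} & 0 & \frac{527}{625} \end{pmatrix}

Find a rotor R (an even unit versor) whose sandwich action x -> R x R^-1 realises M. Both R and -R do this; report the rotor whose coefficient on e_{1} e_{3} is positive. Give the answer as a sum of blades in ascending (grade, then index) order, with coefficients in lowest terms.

Method: write R = a + b12*e_{1} e_{2} + b13*e_{1} e_{3} + b23*e_{2} e_{3} with a^2 + b12^2 + b13^2 + b23^2 = 1 (so R^-1 = ~R). Expanding the columns R e_j ~R gives tr M = 4a^2 - 1 and, from the antisymmetric part, M21 - M12 = -4a*b12, M13 - M31 = 4a*b13, M32 - M23 = -4a*b23.
Here tr M = \frac{1679}{625}, so a^2 = (1 + tr M)/4 = \frac{576}{625} and a = ±\frac{24}{25}. Taking a = \frac{24}{25}: M21 - M12 = 0, M13 - M31 = \frac{672}{625}, M32 - M23 = 0, giving b12 = 0, b13 = \frac{7}{25}, b23 = 0, i.e. R = \frac{24}{25} + \frac{7}{25} e_{1} e_{3}.
Its e_{1} e_{3} coefficient is already positive.
Answer: \frac{24}{25} + \frac{7}{25} e_{1} e_{3}. Key observation: the double cover Spin(3) -> SO(3) sends R and -R to the same matrix (trace \frac{1679}{625} here), so the stated sign of the e_{1} e_{3} coefficient is what selects one sheet.


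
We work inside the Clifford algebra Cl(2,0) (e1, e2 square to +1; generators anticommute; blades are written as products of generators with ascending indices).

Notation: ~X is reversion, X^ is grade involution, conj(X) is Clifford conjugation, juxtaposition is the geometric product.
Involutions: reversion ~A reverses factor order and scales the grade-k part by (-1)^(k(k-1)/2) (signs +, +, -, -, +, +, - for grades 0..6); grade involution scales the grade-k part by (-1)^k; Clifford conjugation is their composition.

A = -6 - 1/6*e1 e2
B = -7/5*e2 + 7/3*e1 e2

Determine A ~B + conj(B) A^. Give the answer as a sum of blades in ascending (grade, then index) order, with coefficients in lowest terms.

first term: -7/18 + 7/30*e1 + 42/5*e2 + 14*e1 e2
second term: -7/18 + 7/30*e1 - 42/5*e2 + 14*e1 e2
Answer: -7/9 + 7/15*e1 + 28*e1 e2


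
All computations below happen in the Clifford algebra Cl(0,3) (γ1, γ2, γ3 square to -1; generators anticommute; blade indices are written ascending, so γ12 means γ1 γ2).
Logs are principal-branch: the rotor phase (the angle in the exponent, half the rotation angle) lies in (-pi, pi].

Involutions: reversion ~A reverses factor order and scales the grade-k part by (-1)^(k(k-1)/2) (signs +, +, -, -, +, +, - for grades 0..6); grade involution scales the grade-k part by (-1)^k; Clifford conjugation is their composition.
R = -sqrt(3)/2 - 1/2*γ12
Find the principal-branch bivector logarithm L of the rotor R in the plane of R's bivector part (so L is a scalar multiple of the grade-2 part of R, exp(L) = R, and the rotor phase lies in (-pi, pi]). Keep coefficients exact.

The scalar part of R is -sqrt(3)/2, which fixes the principal-branch rotor phase; the unit plane is then the bivector part divided by the sine of that phase, and L is that plane scaled by the phase.
Concretely: cos(phase) = -sqrt(3)/2 gives phase = ±5*pi/6, and since phase/sin(phase) is even the sign is immaterial: L = (phase/sin(phase)) * <R>_2 = (5*pi/3) * <R>_2.
Answer: -5*pi/6*γ12
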